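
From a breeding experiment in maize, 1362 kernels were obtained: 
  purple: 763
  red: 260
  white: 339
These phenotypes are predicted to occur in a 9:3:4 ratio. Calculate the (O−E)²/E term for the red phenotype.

Total ratio parts = 16. Expected numbers out of 1362:
  purple: 1362 × 9/16 = 766.125
  red: 1362 × 3/16 = 255.375
  white: 1362 × 4/16 = 340.5
Contribution of red: (260 − 255.375)² / 255.375 = 0.0838

0.084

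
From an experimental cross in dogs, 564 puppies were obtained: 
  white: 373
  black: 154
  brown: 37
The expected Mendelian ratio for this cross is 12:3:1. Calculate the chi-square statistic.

Under the 12:3:1 hypothesis (Σ ratio = 16, N = 564):
  white: 564 × 12/16 = 423
  black: 564 × 3/16 = 105.75
  brown: 564 × 1/16 = 35.25
χ² = Σ (O − E)² / E
  white: (373 − 423)² / 423 = 5.9102
  black: (154 − 105.75)² / 105.75 = 22.0148
  brown: (37 − 35.25)² / 35.25 = 0.0869
χ² = 5.9102 + 22.0148 + 0.0869 = 28.0119 ≈ 28.012

28.012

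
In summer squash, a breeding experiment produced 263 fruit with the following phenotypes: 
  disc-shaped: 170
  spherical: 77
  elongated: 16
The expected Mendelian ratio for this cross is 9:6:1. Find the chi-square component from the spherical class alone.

4.742

The 9:6:1 ratio has 16 parts, so with N = 263 the expected counts are:
  disc-shaped: 263 × 9/16 = 147.9375
  spherical: 263 × 6/16 = 98.625
  elongated: 263 × 1/16 = 16.4375
Contribution of spherical: (77 − 98.625)² / 98.625 = 4.7416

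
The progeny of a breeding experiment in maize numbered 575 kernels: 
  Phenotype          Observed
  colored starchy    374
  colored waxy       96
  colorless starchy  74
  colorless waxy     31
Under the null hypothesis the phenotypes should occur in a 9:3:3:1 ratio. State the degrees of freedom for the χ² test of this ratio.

A goodness-of-fit test with 4 phenotype classes has df = 4 − 1 = 3.

3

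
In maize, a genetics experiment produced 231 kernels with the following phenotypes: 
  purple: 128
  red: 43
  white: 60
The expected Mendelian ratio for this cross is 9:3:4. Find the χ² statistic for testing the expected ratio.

0.119

Expected counts for N = 231 under a 9:3:4 ratio (total parts = 16):
  purple: 231 × 9/16 = 129.9375
  red: 231 × 3/16 = 43.3125
  white: 231 × 4/16 = 57.75
χ² = Σ (O − E)² / E
  purple: (128 − 129.9375)² / 129.9375 = 0.0289
  red: (43 − 43.3125)² / 43.3125 = 0.0023
  white: (60 − 57.75)² / 57.75 = 0.0877
χ² = 0.0289 + 0.0023 + 0.0877 = 0.1189 ≈ 0.119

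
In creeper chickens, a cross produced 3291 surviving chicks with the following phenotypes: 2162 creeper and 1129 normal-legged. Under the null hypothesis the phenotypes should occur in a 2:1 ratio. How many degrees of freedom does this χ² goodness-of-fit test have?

1

A goodness-of-fit test with 2 phenotype classes has df = 2 − 1 = 1.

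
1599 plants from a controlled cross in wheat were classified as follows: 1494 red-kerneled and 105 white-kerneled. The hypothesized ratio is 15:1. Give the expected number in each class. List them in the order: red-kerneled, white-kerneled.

Under the 15:1 hypothesis (Σ ratio = 16, N = 1599):
  red-kerneled: 1599 × 15/16 = 1499.0625
  white-kerneled: 1599 × 1/16 = 99.9375

1499.0625, 99.9375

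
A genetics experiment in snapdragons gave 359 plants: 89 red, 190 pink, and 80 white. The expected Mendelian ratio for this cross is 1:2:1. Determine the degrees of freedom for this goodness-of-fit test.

A goodness-of-fit test with 3 phenotype classes has df = 3 − 1 = 2.

2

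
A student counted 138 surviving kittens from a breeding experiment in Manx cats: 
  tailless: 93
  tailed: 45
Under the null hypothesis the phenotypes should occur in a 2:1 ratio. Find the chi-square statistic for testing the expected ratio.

0.033

Expected counts for N = 138 under a 2:1 ratio (total parts = 3):
  tailless: 138 × 2/3 = 92
  tailed: 138 × 1/3 = 46
χ² = Σ (O − E)² / E
  tailless: (93 − 92)² / 92 = 0.0109
  tailed: (45 − 46)² / 46 = 0.0217
χ² = 0.0109 + 0.0217 = 0.0326 ≈ 0.033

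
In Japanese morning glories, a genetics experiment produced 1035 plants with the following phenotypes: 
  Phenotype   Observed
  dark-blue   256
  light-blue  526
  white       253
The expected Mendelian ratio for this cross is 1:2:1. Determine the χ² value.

Under the 1:2:1 hypothesis (Σ ratio = 4, N = 1035):
  dark-blue: 1035 × 1/4 = 258.75
  light-blue: 1035 × 2/4 = 517.5
  white: 1035 × 1/4 = 258.75
χ² = Σ (O − E)² / E
  dark-blue: (256 − 258.75)² / 258.75 = 0.0292
  light-blue: (526 − 517.5)² / 517.5 = 0.1396
  white: (253 − 258.75)² / 258.75 = 0.1278
χ² = 0.0292 + 0.1396 + 0.1278 = 0.2966 ≈ 0.297

0.297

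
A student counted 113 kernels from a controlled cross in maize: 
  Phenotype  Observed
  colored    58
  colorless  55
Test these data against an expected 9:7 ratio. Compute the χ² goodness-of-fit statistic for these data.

1.113

Expected counts for N = 113 under a 9:7 ratio (total parts = 16):
  colored: 113 × 9/16 = 63.5625
  colorless: 113 × 7/16 = 49.4375
χ² = Σ (O − E)² / E
  colored: (58 − 63.5625)² / 63.5625 = 0.4868
  colorless: (55 − 49.4375)² / 49.4375 = 0.6259
χ² = 0.4868 + 0.6259 = 1.1127 ≈ 1.113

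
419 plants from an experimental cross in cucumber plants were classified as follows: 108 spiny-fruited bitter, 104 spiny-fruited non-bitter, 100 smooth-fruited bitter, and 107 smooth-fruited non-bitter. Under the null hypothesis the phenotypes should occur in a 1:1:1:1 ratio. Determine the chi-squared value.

0.370

The 1:1:1:1 ratio has 4 parts, so with N = 419 the expected counts are:
  spiny-fruited bitter: 419 × 1/4 = 104.75
  spiny-fruited non-bitter: 419 × 1/4 = 104.75
  smooth-fruited bitter: 419 × 1/4 = 104.75
  smooth-fruited non-bitter: 419 × 1/4 = 104.75
χ² = Σ (O − E)² / E
  spiny-fruited bitter: (108 − 104.75)² / 104.75 = 0.1008
  spiny-fruited non-bitter: (104 − 104.75)² / 104.75 = 0.0054
  smooth-fruited bitter: (100 − 104.75)² / 104.75 = 0.2154
  smooth-fruited non-bitter: (107 − 104.75)² / 104.75 = 0.0483
χ² = 0.1008 + 0.0054 + 0.2154 + 0.0483 = 0.3699 ≈ 0.370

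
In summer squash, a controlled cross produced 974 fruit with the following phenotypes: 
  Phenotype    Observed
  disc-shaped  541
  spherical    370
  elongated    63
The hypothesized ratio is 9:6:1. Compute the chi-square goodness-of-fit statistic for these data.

0.222

Under the 9:6:1 hypothesis (Σ ratio = 16, N = 974):
  disc-shaped: 974 × 9/16 = 547.875
  spherical: 974 × 6/16 = 365.25
  elongated: 974 × 1/16 = 60.875
χ² = Σ (O − E)² / E
  disc-shaped: (541 − 547.875)² / 547.875 = 0.0863
  spherical: (370 − 365.25)² / 365.25 = 0.0618
  elongated: (63 − 60.875)² / 60.875 = 0.0742
χ² = 0.0863 + 0.0618 + 0.0742 = 0.2223 ≈ 0.222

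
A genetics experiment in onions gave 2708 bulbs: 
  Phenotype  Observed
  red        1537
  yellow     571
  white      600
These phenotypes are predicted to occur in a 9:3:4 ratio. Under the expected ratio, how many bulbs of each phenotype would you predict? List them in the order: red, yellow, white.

Total ratio parts = 16. Expected numbers out of 2708:
  red: 2708 × 9/16 = 1523.25
  yellow: 2708 × 3/16 = 507.75
  white: 2708 × 4/16 = 677

1523.25, 507.75, 677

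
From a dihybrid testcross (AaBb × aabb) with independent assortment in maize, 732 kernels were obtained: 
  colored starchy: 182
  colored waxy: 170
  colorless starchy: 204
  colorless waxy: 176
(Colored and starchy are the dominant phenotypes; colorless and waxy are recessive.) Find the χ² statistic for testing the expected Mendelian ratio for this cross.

A dihybrid testcross with independent assortment gives a 1:1:1:1 ratio.
Expected counts for N = 732 under a 1:1:1:1 ratio (total parts = 4):
  colored starchy: 732 × 1/4 = 183
  colored waxy: 732 × 1/4 = 183
  colorless starchy: 732 × 1/4 = 183
  colorless waxy: 732 × 1/4 = 183
χ² = Σ (O − E)² / E
  colored starchy: (182 − 183)² / 183 = 0.0055
  colored waxy: (170 − 183)² / 183 = 0.9235
  colorless starchy: (204 − 183)² / 183 = 2.4098
  colorless waxy: (176 − 183)² / 183 = 0.2678
χ² = 0.0055 + 0.9235 + 2.4098 + 0.2678 = 3.6066 ≈ 3.607

3.607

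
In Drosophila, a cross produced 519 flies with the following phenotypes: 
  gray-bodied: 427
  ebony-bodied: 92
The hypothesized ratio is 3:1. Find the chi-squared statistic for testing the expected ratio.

14.644

The 3:1 ratio has 4 parts, so with N = 519 the expected counts are:
  gray-bodied: 519 × 3/4 = 389.25
  ebony-bodied: 519 × 1/4 = 129.75
χ² = Σ (O − E)² / E
  gray-bodied: (427 − 389.25)² / 389.25 = 3.6610
  ebony-bodied: (92 − 129.75)² / 129.75 = 10.9831
χ² = 3.6610 + 10.9831 = 14.6441 ≈ 14.644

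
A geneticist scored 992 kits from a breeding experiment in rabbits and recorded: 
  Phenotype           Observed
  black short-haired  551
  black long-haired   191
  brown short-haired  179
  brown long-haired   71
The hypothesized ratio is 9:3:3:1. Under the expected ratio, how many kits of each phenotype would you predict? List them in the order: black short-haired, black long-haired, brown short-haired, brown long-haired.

558, 186, 186, 62

Total ratio parts = 16. Expected numbers out of 992:
  black short-haired: 992 × 9/16 = 558
  black long-haired: 992 × 3/16 = 186
  brown short-haired: 992 × 3/16 = 186
  brown long-haired: 992 × 1/16 = 62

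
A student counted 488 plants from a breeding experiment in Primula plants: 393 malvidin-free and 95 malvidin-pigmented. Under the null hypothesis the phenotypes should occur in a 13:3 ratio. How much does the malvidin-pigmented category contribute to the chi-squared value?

0.134

Total ratio parts = 16. Expected numbers out of 488:
  malvidin-free: 488 × 13/16 = 396.5
  malvidin-pigmented: 488 × 3/16 = 91.5
Contribution of malvidin-pigmented: (95 − 91.5)² / 91.5 = 0.1339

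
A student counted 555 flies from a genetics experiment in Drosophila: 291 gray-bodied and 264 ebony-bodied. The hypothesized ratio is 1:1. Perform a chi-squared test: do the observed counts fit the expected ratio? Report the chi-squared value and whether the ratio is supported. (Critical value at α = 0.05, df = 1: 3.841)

Under the 1:1 hypothesis (Σ ratio = 2, N = 555):
  gray-bodied: 555 × 1/2 = 277.5
  ebony-bodied: 555 × 1/2 = 277.5
χ² = Σ (O − E)² / E
  gray-bodied: (291 − 277.5)² / 277.5 = 0.6568
  ebony-bodied: (264 − 277.5)² / 277.5 = 0.6568
χ² = 0.6568 + 0.6568 = 1.3136 ≈ 1.314
Degrees of freedom = 2 − 1 = 1; critical value at α = 0.05 is 3.841.
Since 1.314 < 3.841, we fail to reject the null hypothesis — the data are consistent with the 1:1 ratio.

1.314; consistent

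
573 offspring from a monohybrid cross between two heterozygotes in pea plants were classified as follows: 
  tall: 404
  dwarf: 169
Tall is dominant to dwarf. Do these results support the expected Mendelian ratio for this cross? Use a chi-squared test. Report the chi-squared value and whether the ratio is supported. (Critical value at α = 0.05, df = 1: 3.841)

6.172; not consistent

For a monohybrid cross between heterozygotes with complete dominance, the expected phenotypic ratio is 3:1.
The 3:1 ratio has 4 parts, so with N = 573 the expected counts are:
  tall: 573 × 3/4 = 429.75
  dwarf: 573 × 1/4 = 143.25
χ² = Σ (O − E)² / E
  tall: (404 − 429.75)² / 429.75 = 1.5429
  dwarf: (169 − 143.25)² / 143.25 = 4.6287
χ² = 1.5429 + 4.6287 = 6.1716 ≈ 6.172
Degrees of freedom = 2 − 1 = 1; critical value at α = 0.05 is 3.841.
Since 6.172 > 3.841, we reject the null hypothesis — the data do not fit the 3:1 ratio.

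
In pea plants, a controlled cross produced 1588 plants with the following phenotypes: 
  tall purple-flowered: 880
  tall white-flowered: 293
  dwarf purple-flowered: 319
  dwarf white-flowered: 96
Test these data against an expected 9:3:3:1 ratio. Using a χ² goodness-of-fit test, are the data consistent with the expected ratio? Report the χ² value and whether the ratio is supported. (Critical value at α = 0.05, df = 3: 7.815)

Expected counts for N = 1588 under a 9:3:3:1 ratio (total parts = 16):
  tall purple-flowered: 1588 × 9/16 = 893.25
  tall white-flowered: 1588 × 3/16 = 297.75
  dwarf purple-flowered: 1588 × 3/16 = 297.75
  dwarf white-flowered: 1588 × 1/16 = 99.25
χ² = Σ (O − E)² / E
  tall purple-flowered: (880 − 893.25)² / 893.25 = 0.1965
  tall white-flowered: (293 − 297.75)² / 297.75 = 0.0758
  dwarf purple-flowered: (319 − 297.75)² / 297.75 = 1.5166
  dwarf white-flowered: (96 − 99.25)² / 99.25 = 0.1064
χ² = 0.1965 + 0.0758 + 1.5166 + 0.1064 = 1.8953 ≈ 1.895
Degrees of freedom = 4 − 1 = 3; critical value at α = 0.05 is 7.815.
Since 1.895 < 7.815, we fail to reject the null hypothesis — the data are consistent with the 9:3:3:1 ratio.

1.895; consistent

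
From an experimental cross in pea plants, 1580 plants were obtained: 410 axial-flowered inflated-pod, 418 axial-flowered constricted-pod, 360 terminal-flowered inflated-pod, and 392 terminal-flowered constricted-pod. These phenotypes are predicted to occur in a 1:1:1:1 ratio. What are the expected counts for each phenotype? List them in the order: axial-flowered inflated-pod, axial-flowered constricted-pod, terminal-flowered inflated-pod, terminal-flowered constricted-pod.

395, 395, 395, 395

Under the 1:1:1:1 hypothesis (Σ ratio = 4, N = 1580):
  axial-flowered inflated-pod: 1580 × 1/4 = 395
  axial-flowered constricted-pod: 1580 × 1/4 = 395
  terminal-flowered inflated-pod: 1580 × 1/4 = 395
  terminal-flowered constricted-pod: 1580 × 1/4 = 395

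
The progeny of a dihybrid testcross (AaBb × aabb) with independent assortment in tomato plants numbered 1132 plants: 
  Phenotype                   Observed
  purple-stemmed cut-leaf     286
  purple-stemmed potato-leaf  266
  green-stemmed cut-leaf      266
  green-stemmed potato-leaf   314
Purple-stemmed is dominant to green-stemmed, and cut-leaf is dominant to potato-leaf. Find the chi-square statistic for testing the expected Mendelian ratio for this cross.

5.470

A dihybrid testcross with independent assortment gives a 1:1:1:1 ratio.
Total ratio parts = 4. Expected numbers out of 1132:
  purple-stemmed cut-leaf: 1132 × 1/4 = 283
  purple-stemmed potato-leaf: 1132 × 1/4 = 283
  green-stemmed cut-leaf: 1132 × 1/4 = 283
  green-stemmed potato-leaf: 1132 × 1/4 = 283
χ² = Σ (O − E)² / E
  purple-stemmed cut-leaf: (286 − 283)² / 283 = 0.0318
  purple-stemmed potato-leaf: (266 − 283)² / 283 = 1.0212
  green-stemmed cut-leaf: (266 − 283)² / 283 = 1.0212
  green-stemmed potato-leaf: (314 − 283)² / 283 = 3.3958
χ² = 0.0318 + 1.0212 + 1.0212 + 3.3958 = 5.470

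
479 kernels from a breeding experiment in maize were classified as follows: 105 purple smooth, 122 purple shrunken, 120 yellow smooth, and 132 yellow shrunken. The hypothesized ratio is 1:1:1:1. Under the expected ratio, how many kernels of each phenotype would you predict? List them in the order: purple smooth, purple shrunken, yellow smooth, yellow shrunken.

Under the 1:1:1:1 hypothesis (Σ ratio = 4, N = 479):
  purple smooth: 479 × 1/4 = 119.75
  purple shrunken: 479 × 1/4 = 119.75
  yellow smooth: 479 × 1/4 = 119.75
  yellow shrunken: 479 × 1/4 = 119.75

119.75, 119.75, 119.75, 119.75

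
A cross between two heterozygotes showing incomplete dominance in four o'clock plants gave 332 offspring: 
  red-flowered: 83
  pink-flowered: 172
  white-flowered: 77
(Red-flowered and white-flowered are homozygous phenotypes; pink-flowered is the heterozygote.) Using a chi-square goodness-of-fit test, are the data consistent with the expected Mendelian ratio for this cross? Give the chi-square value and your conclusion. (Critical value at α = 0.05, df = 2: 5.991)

With incomplete dominance, a heterozygote × heterozygote cross gives a 1:2:1 phenotypic ratio.
Total ratio parts = 4. Expected numbers out of 332:
  red-flowered: 332 × 1/4 = 83
  pink-flowered: 332 × 2/4 = 166
  white-flowered: 332 × 1/4 = 83
χ² = Σ (O − E)² / E
  red-flowered: (83 − 83)² / 83 = 0.0000
  pink-flowered: (172 − 166)² / 166 = 0.2169
  white-flowered: (77 − 83)² / 83 = 0.4337
χ² = 0.0000 + 0.2169 + 0.4337 = 0.6506 ≈ 0.651
Degrees of freedom = 3 − 1 = 2; critical value at α = 0.05 is 5.991.
Since 0.651 < 5.991, we fail to reject the null hypothesis — the data are consistent with the 1:2:1 ratio.

0.651; consistent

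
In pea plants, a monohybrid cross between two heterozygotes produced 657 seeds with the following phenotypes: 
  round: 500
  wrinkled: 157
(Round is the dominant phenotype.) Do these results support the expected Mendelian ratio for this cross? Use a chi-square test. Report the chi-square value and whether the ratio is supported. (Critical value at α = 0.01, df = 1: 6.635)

0.427; consistent

For a monohybrid cross between heterozygotes with complete dominance, the expected phenotypic ratio is 3:1.
Expected counts for N = 657 under a 3:1 ratio (total parts = 4):
  round: 657 × 3/4 = 492.75
  wrinkled: 657 × 1/4 = 164.25
χ² = Σ (O − E)² / E
  round: (500 − 492.75)² / 492.75 = 0.1067
  wrinkled: (157 − 164.25)² / 164.25 = 0.3200
χ² = 0.1067 + 0.3200 = 0.4267 ≈ 0.427
Degrees of freedom = 2 − 1 = 1; critical value at α = 0.01 is 6.635.
Since 0.427 < 6.635, we fail to reject the null hypothesis — the data are consistent with the 3:1 ratio.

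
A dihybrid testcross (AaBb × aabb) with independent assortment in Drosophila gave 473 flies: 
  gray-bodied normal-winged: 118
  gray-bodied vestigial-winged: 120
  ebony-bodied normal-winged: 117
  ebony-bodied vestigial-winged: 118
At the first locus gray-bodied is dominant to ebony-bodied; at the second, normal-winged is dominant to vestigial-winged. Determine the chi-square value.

0.040

A dihybrid testcross with independent assortment gives a 1:1:1:1 ratio.
Total ratio parts = 4. Expected numbers out of 473:
  gray-bodied normal-winged: 473 × 1/4 = 118.25
  gray-bodied vestigial-winged: 473 × 1/4 = 118.25
  ebony-bodied normal-winged: 473 × 1/4 = 118.25
  ebony-bodied vestigial-winged: 473 × 1/4 = 118.25
χ² = Σ (O − E)² / E
  gray-bodied normal-winged: (118 − 118.25)² / 118.25 = 0.0005
  gray-bodied vestigial-winged: (120 − 118.25)² / 118.25 = 0.0259
  ebony-bodied normal-winged: (117 − 118.25)² / 118.25 = 0.0132
  ebony-bodied vestigial-winged: (118 − 118.25)² / 118.25 = 0.0005
χ² = 0.0005 + 0.0259 + 0.0132 + 0.0005 = 0.0401 ≈ 0.040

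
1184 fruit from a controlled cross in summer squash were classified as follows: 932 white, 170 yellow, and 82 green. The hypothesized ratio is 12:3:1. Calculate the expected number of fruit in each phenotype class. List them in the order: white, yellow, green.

Total ratio parts = 16. Expected numbers out of 1184:
  white: 1184 × 12/16 = 888
  yellow: 1184 × 3/16 = 222
  green: 1184 × 1/16 = 74

888, 222, 74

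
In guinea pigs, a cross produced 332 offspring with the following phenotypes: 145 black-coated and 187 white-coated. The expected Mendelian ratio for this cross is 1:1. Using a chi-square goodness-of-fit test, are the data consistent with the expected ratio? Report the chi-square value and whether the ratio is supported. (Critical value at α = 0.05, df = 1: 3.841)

5.313; not consistent

Total ratio parts = 2. Expected numbers out of 332:
  black-coated: 332 × 1/2 = 166
  white-coated: 332 × 1/2 = 166
χ² = Σ (O − E)² / E
  black-coated: (145 − 166)² / 166 = 2.6566
  white-coated: (187 − 166)² / 166 = 2.6566
χ² = 2.6566 + 2.6566 = 5.3132 ≈ 5.313
Degrees of freedom = 2 − 1 = 1; critical value at α = 0.05 is 3.841.
Since 5.313 > 3.841, we reject the null hypothesis — the data do not fit the 1:1 ratio.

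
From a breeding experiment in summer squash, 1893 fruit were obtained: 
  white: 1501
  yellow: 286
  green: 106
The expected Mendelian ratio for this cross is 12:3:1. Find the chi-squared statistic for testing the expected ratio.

19.320

The 12:3:1 ratio has 16 parts, so with N = 1893 the expected counts are:
  white: 1893 × 12/16 = 1419.75
  yellow: 1893 × 3/16 = 354.9375
  green: 1893 × 1/16 = 118.3125
χ² = Σ (O − E)² / E
  white: (1501 − 1419.75)² / 1419.75 = 4.6498
  yellow: (286 − 354.9375)² / 354.9375 = 13.3893
  green: (106 − 118.3125)² / 118.3125 = 1.2813
χ² = 4.6498 + 13.3893 + 1.2813 = 19.3204 ≈ 19.320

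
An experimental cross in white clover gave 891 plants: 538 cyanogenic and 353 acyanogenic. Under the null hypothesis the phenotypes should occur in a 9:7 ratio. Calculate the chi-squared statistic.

6.180

Under the 9:7 hypothesis (Σ ratio = 16, N = 891):
  cyanogenic: 891 × 9/16 = 501.1875
  acyanogenic: 891 × 7/16 = 389.8125
χ² = Σ (O − E)² / E
  cyanogenic: (538 − 501.1875)² / 501.1875 = 2.7039
  acyanogenic: (353 − 389.8125)² / 389.8125 = 3.4764
χ² = 2.7039 + 3.4764 = 6.1803 ≈ 6.180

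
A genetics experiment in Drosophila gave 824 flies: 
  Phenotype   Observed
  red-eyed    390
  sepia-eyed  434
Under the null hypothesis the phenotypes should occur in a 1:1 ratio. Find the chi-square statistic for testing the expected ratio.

2.350

The 1:1 ratio has 2 parts, so with N = 824 the expected counts are:
  red-eyed: 824 × 1/2 = 412
  sepia-eyed: 824 × 1/2 = 412
χ² = Σ (O − E)² / E
  red-eyed: (390 − 412)² / 412 = 1.1748
  sepia-eyed: (434 − 412)² / 412 = 1.1748
χ² = 1.1748 + 1.1748 = 2.3496 ≈ 2.350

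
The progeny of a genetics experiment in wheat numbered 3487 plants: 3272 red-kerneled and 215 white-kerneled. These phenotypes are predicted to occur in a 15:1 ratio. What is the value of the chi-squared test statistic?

Expected counts for N = 3487 under a 15:1 ratio (total parts = 16):
  red-kerneled: 3487 × 15/16 = 3269.0625
  white-kerneled: 3487 × 1/16 = 217.9375
χ² = Σ (O − E)² / E
  red-kerneled: (3272 − 3269.0625)² / 3269.0625 = 0.0026
  white-kerneled: (215 − 217.9375)² / 217.9375 = 0.0396
χ² = 0.0026 + 0.0396 = 0.0422 ≈ 0.042

0.042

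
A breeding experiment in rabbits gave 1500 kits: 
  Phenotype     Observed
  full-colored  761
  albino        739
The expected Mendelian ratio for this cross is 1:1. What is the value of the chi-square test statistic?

0.323

The 1:1 ratio has 2 parts, so with N = 1500 the expected counts are:
  full-colored: 1500 × 1/2 = 750
  albino: 1500 × 1/2 = 750
χ² = Σ (O − E)² / E
  full-colored: (761 − 750)² / 750 = 0.1613
  albino: (739 − 750)² / 750 = 0.1613
χ² = 0.1613 + 0.1613 = 0.3226 ≈ 0.323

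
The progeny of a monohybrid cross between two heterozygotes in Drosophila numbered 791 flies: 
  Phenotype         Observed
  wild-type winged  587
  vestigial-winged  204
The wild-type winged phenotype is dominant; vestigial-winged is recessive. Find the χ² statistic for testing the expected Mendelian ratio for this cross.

For a monohybrid cross between heterozygotes with complete dominance, the expected phenotypic ratio is 3:1.
Total ratio parts = 4. Expected numbers out of 791:
  wild-type winged: 791 × 3/4 = 593.25
  vestigial-winged: 791 × 1/4 = 197.75
χ² = Σ (O − E)² / E
  wild-type winged: (587 − 593.25)² / 593.25 = 0.0658
  vestigial-winged: (204 − 197.75)² / 197.75 = 0.1975
χ² = 0.0658 + 0.1975 = 0.2633 ≈ 0.263

0.263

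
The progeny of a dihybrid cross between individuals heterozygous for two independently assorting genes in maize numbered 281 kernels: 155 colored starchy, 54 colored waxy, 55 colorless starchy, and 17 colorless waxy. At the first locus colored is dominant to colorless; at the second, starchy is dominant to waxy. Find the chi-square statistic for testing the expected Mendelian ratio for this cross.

A dihybrid F₂ with independent assortment and complete dominance at both loci gives a 9:3:3:1 phenotypic ratio.
Expected counts for N = 281 under a 9:3:3:1 ratio (total parts = 16):
  colored starchy: 281 × 9/16 = 158.0625
  colored waxy: 281 × 3/16 = 52.6875
  colorless starchy: 281 × 3/16 = 52.6875
  colorless waxy: 281 × 1/16 = 17.5625
χ² = Σ (O − E)² / E
  colored starchy: (155 − 158.0625)² / 158.0625 = 0.0593
  colored waxy: (54 − 52.6875)² / 52.6875 = 0.0327
  colorless starchy: (55 − 52.6875)² / 52.6875 = 0.1015
  colorless waxy: (17 − 17.5625)² / 17.5625 = 0.0180
χ² = 0.0593 + 0.0327 + 0.1015 + 0.0180 = 0.2115 ≈ 0.212

0.212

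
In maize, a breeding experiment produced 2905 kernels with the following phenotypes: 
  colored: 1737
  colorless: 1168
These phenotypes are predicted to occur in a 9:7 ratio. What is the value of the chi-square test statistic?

14.822

Expected counts for N = 2905 under a 9:7 ratio (total parts = 16):
  colored: 2905 × 9/16 = 1634.0625
  colorless: 2905 × 7/16 = 1270.9375
χ² = Σ (O − E)² / E
  colored: (1737 − 1634.0625)² / 1634.0625 = 6.4845
  colorless: (1168 − 1270.9375)² / 1270.9375 = 8.3373
χ² = 6.4845 + 8.3373 = 14.8218 ≈ 14.822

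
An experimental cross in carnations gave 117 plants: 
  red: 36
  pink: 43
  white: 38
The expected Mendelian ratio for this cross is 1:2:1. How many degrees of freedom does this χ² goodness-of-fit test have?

2

A goodness-of-fit test with 3 phenotype classes has df = 3 − 1 = 2.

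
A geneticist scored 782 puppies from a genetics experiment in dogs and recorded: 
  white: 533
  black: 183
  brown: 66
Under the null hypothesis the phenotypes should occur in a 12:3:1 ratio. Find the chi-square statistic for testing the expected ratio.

19.905

Under the 12:3:1 hypothesis (Σ ratio = 16, N = 782):
  white: 782 × 12/16 = 586.5
  black: 782 × 3/16 = 146.625
  brown: 782 × 1/16 = 48.875
χ² = Σ (O − E)² / E
  white: (533 − 586.5)² / 586.5 = 4.8802
  black: (183 − 146.625)² / 146.625 = 9.0240
  brown: (66 − 48.875)² / 48.875 = 6.0003
χ² = 4.8802 + 9.0240 + 6.0003 = 19.9045 ≈ 19.905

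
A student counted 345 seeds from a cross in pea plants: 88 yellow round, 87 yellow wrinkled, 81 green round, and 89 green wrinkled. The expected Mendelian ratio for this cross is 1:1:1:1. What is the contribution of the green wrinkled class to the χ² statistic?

0.088

Under the 1:1:1:1 hypothesis (Σ ratio = 4, N = 345):
  yellow round: 345 × 1/4 = 86.25
  yellow wrinkled: 345 × 1/4 = 86.25
  green round: 345 × 1/4 = 86.25
  green wrinkled: 345 × 1/4 = 86.25
Contribution of green wrinkled: (89 − 86.25)² / 86.25 = 0.0877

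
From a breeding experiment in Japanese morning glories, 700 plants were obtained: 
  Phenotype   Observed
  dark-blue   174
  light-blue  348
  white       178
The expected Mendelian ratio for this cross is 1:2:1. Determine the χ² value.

The 1:2:1 ratio has 4 parts, so with N = 700 the expected counts are:
  dark-blue: 700 × 1/4 = 175
  light-blue: 700 × 2/4 = 350
  white: 700 × 1/4 = 175
χ² = Σ (O − E)² / E
  dark-blue: (174 − 175)² / 175 = 0.0057
  light-blue: (348 − 350)² / 350 = 0.0114
  white: (178 − 175)² / 175 = 0.0514
χ² = 0.0057 + 0.0114 + 0.0514 = 0.0685 ≈ 0.069

0.069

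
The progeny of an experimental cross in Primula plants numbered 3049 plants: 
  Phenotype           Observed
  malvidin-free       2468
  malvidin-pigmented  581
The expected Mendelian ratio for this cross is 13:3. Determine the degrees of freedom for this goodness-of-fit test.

A goodness-of-fit test with 2 phenotype classes has df = 2 − 1 = 1.

1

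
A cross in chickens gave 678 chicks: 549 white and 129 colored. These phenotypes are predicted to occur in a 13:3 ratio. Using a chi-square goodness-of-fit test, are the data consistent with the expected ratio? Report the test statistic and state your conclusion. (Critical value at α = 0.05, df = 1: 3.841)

The 13:3 ratio has 16 parts, so with N = 678 the expected counts are:
  white: 678 × 13/16 = 550.875
  colored: 678 × 3/16 = 127.125
χ² = Σ (O − E)² / E
  white: (549 − 550.875)² / 550.875 = 0.0064
  colored: (129 − 127.125)² / 127.125 = 0.0277
χ² = 0.0064 + 0.0277 = 0.0341 ≈ 0.034
Degrees of freedom = 2 − 1 = 1; critical value at α = 0.05 is 3.841.
Since 0.034 < 3.841, we fail to reject the null hypothesis — the data are consistent with the 13:3 ratio.

0.034; consistent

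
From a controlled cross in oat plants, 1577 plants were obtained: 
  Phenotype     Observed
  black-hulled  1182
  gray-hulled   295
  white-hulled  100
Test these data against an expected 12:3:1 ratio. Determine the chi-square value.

0.023

Total ratio parts = 16. Expected numbers out of 1577:
  black-hulled: 1577 × 12/16 = 1182.75
  gray-hulled: 1577 × 3/16 = 295.6875
  white-hulled: 1577 × 1/16 = 98.5625
χ² = Σ (O − E)² / E
  black-hulled: (1182 − 1182.75)² / 1182.75 = 0.0005
  gray-hulled: (295 − 295.6875)² / 295.6875 = 0.0016
  white-hulled: (100 − 98.5625)² / 98.5625 = 0.0210
χ² = 0.0005 + 0.0016 + 0.0210 = 0.0231 ≈ 0.023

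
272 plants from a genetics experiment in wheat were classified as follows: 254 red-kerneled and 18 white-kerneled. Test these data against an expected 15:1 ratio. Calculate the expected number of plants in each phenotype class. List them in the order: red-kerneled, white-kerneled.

255, 17

The 15:1 ratio has 16 parts, so with N = 272 the expected counts are:
  red-kerneled: 272 × 15/16 = 255
  white-kerneled: 272 × 1/16 = 17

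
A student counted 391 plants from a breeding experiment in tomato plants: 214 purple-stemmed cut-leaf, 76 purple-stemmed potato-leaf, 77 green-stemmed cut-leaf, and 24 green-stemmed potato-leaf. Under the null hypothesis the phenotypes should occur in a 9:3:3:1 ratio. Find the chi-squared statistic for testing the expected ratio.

0.452

The 9:3:3:1 ratio has 16 parts, so with N = 391 the expected counts are:
  purple-stemmed cut-leaf: 391 × 9/16 = 219.9375
  purple-stemmed potato-leaf: 391 × 3/16 = 73.3125
  green-stemmed cut-leaf: 391 × 3/16 = 73.3125
  green-stemmed potato-leaf: 391 × 1/16 = 24.4375
χ² = Σ (O − E)² / E
  purple-stemmed cut-leaf: (214 − 219.9375)² / 219.9375 = 0.1603
  purple-stemmed potato-leaf: (76 − 73.3125)² / 73.3125 = 0.0985
  green-stemmed cut-leaf: (77 − 73.3125)² / 73.3125 = 0.1855
  green-stemmed potato-leaf: (24 − 24.4375)² / 24.4375 = 0.0078
χ² = 0.1603 + 0.0985 + 0.1855 + 0.0078 = 0.4521 ≈ 0.452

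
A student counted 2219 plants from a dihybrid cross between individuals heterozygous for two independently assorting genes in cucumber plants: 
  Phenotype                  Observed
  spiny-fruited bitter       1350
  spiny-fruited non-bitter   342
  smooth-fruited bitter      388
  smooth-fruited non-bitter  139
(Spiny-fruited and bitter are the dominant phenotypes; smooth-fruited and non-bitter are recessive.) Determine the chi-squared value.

A dihybrid F₂ with independent assortment and complete dominance at both loci gives a 9:3:3:1 phenotypic ratio.
Total ratio parts = 16. Expected numbers out of 2219:
  spiny-fruited bitter: 2219 × 9/16 = 1248.1875
  spiny-fruited non-bitter: 2219 × 3/16 = 416.0625
  smooth-fruited bitter: 2219 × 3/16 = 416.0625
  smooth-fruited non-bitter: 2219 × 1/16 = 138.6875
χ² = Σ (O − E)² / E
  spiny-fruited bitter: (1350 − 1248.1875)² / 1248.1875 = 8.3047
  spiny-fruited non-bitter: (342 − 416.0625)² / 416.0625 = 13.1837
  smooth-fruited bitter: (388 − 416.0625)² / 416.0625 = 1.8928
  smooth-fruited non-bitter: (139 − 138.6875)² / 138.6875 = 0.0007
χ² = 8.3047 + 13.1837 + 1.8928 + 0.0007 = 23.3819 ≈ 23.382

23.382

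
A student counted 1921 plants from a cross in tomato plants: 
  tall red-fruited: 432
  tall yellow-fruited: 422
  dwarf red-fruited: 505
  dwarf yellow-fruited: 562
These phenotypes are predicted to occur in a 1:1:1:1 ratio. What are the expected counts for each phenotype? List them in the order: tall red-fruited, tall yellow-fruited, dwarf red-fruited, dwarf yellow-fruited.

Expected counts for N = 1921 under a 1:1:1:1 ratio (total parts = 4):
  tall red-fruited: 1921 × 1/4 = 480.25
  tall yellow-fruited: 1921 × 1/4 = 480.25
  dwarf red-fruited: 1921 × 1/4 = 480.25
  dwarf yellow-fruited: 1921 × 1/4 = 480.25

480.25, 480.25, 480.25, 480.25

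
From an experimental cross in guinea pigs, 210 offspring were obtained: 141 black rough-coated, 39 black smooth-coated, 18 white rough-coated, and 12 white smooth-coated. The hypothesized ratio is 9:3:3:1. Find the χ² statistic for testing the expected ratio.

Expected counts for N = 210 under a 9:3:3:1 ratio (total parts = 16):
  black rough-coated: 210 × 9/16 = 118.125
  black smooth-coated: 210 × 3/16 = 39.375
  white rough-coated: 210 × 3/16 = 39.375
  white smooth-coated: 210 × 1/16 = 13.125
χ² = Σ (O − E)² / E
  black rough-coated: (141 − 118.125)² / 118.125 = 4.4298
  black smooth-coated: (39 − 39.375)² / 39.375 = 0.0036
  white rough-coated: (18 − 39.375)² / 39.375 = 11.6036
  white smooth-coated: (12 − 13.125)² / 13.125 = 0.0964
χ² = 4.4298 + 0.0036 + 11.6036 + 0.0964 = 16.1334 ≈ 16.133

16.133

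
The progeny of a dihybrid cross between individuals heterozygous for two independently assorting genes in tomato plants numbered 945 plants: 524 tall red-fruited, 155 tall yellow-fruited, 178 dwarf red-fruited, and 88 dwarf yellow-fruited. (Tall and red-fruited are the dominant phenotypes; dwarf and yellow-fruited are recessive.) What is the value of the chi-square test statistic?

17.067

A dihybrid F₂ with independent assortment and complete dominance at both loci gives a 9:3:3:1 phenotypic ratio.
Expected counts for N = 945 under a 9:3:3:1 ratio (total parts = 16):
  tall red-fruited: 945 × 9/16 = 531.5625
  tall yellow-fruited: 945 × 3/16 = 177.1875
  dwarf red-fruited: 945 × 3/16 = 177.1875
  dwarf yellow-fruited: 945 × 1/16 = 59.0625
χ² = Σ (O − E)² / E
  tall red-fruited: (524 − 531.5625)² / 531.5625 = 0.1076
  tall yellow-fruited: (155 − 177.1875)² / 177.1875 = 2.7783
  dwarf red-fruited: (178 − 177.1875)² / 177.1875 = 0.0037
  dwarf yellow-fruited: (88 − 59.0625)² / 59.0625 = 14.1778
χ² = 0.1076 + 2.7783 + 0.0037 + 14.1778 = 17.0674 ≈ 17.067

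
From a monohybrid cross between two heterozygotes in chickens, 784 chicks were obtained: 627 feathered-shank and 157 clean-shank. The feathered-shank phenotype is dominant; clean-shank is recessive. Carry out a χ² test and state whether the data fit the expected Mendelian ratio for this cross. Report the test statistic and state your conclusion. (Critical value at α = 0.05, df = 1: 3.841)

10.347; not consistent

For a monohybrid cross between heterozygotes with complete dominance, the expected phenotypic ratio is 3:1.
Under the 3:1 hypothesis (Σ ratio = 4, N = 784):
  feathered-shank: 784 × 3/4 = 588
  clean-shank: 784 × 1/4 = 196
χ² = Σ (O − E)² / E
  feathered-shank: (627 − 588)² / 588 = 2.5867
  clean-shank: (157 − 196)² / 196 = 7.7602
χ² = 2.5867 + 7.7602 = 10.3469 ≈ 10.347
Degrees of freedom = 2 − 1 = 1; critical value at α = 0.05 is 3.841.
Since 10.347 > 3.841, we reject the null hypothesis — the data do not fit the 3:1 ratio.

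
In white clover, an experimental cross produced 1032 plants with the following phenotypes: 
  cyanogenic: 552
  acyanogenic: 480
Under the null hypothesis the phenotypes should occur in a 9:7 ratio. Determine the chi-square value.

Expected counts for N = 1032 under a 9:7 ratio (total parts = 16):
  cyanogenic: 1032 × 9/16 = 580.5
  acyanogenic: 1032 × 7/16 = 451.5
χ² = Σ (O − E)² / E
  cyanogenic: (552 − 580.5)² / 580.5 = 1.3992
  acyanogenic: (480 − 451.5)² / 451.5 = 1.7990
χ² = 1.3992 + 1.7990 = 3.1982 ≈ 3.198

3.198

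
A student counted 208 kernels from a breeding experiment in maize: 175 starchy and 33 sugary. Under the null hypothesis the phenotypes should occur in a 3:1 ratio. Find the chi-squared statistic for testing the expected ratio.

Total ratio parts = 4. Expected numbers out of 208:
  starchy: 208 × 3/4 = 156
  sugary: 208 × 1/4 = 52
χ² = Σ (O − E)² / E
  starchy: (175 − 156)² / 156 = 2.3141
  sugary: (33 − 52)² / 52 = 6.9423
χ² = 2.3141 + 6.9423 = 9.2564 ≈ 9.256

9.256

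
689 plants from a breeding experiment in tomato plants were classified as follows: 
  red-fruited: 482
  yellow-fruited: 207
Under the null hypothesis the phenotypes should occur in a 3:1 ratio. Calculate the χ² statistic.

9.347

Under the 3:1 hypothesis (Σ ratio = 4, N = 689):
  red-fruited: 689 × 3/4 = 516.75
  yellow-fruited: 689 × 1/4 = 172.25
χ² = Σ (O − E)² / E
  red-fruited: (482 − 516.75)² / 516.75 = 2.3368
  yellow-fruited: (207 − 172.25)² / 172.25 = 7.0105
χ² = 2.3368 + 7.0105 = 9.3473 ≈ 9.347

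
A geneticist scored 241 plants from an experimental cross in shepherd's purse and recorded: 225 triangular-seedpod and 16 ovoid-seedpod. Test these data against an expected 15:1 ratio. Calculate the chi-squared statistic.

0.062

The 15:1 ratio has 16 parts, so with N = 241 the expected counts are:
  triangular-seedpod: 241 × 15/16 = 225.9375
  ovoid-seedpod: 241 × 1/16 = 15.0625
χ² = Σ (O − E)² / E
  triangular-seedpod: (225 − 225.9375)² / 225.9375 = 0.0039
  ovoid-seedpod: (16 − 15.0625)² / 15.0625 = 0.0584
χ² = 0.0039 + 0.0584 = 0.0623 ≈ 0.062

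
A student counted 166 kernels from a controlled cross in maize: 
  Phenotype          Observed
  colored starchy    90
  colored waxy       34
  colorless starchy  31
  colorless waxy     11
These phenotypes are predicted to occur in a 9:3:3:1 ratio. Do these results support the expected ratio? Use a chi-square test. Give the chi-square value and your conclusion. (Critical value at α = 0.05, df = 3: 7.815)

0.426; consistent

Expected counts for N = 166 under a 9:3:3:1 ratio (total parts = 16):
  colored starchy: 166 × 9/16 = 93.375
  colored waxy: 166 × 3/16 = 31.125
  colorless starchy: 166 × 3/16 = 31.125
  colorless waxy: 166 × 1/16 = 10.375
χ² = Σ (O − E)² / E
  colored starchy: (90 − 93.375)² / 93.375 = 0.1220
  colored waxy: (34 − 31.125)² / 31.125 = 0.2656
  colorless starchy: (31 − 31.125)² / 31.125 = 0.0005
  colorless waxy: (11 − 10.375)² / 10.375 = 0.0377
χ² = 0.1220 + 0.2656 + 0.0005 + 0.0377 = 0.4258 ≈ 0.426
Degrees of freedom = 4 − 1 = 3; critical value at α = 0.05 is 7.815.
Since 0.426 < 7.815, we fail to reject the null hypothesis — the data are consistent with the 9:3:3:1 ratio.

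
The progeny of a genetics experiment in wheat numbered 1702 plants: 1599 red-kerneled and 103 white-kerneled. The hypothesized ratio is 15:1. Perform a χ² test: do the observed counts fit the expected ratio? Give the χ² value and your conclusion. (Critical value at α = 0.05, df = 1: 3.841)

0.114; consistent

The 15:1 ratio has 16 parts, so with N = 1702 the expected counts are:
  red-kerneled: 1702 × 15/16 = 1595.625
  white-kerneled: 1702 × 1/16 = 106.375
χ² = Σ (O − E)² / E
  red-kerneled: (1599 − 1595.625)² / 1595.625 = 0.0071
  white-kerneled: (103 − 106.375)² / 106.375 = 0.1071
χ² = 0.0071 + 0.1071 = 0.1142 ≈ 0.114
Degrees of freedom = 2 − 1 = 1; critical value at α = 0.05 is 3.841.
Since 0.114 < 3.841, we fail to reject the null hypothesis — the data are consistent with the 15:1 ratio.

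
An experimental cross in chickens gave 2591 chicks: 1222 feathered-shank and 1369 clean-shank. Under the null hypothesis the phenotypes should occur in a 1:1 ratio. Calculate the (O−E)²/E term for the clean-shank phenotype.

Total ratio parts = 2. Expected numbers out of 2591:
  feathered-shank: 2591 × 1/2 = 1295.5
  clean-shank: 2591 × 1/2 = 1295.5
Contribution of clean-shank: (1369 − 1295.5)² / 1295.5 = 4.1700

4.170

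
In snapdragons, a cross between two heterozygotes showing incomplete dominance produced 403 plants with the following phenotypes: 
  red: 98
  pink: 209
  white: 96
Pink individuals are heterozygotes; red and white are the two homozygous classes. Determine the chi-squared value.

0.578

With incomplete dominance, a heterozygote × heterozygote cross gives a 1:2:1 phenotypic ratio.
Under the 1:2:1 hypothesis (Σ ratio = 4, N = 403):
  red: 403 × 1/4 = 100.75
  pink: 403 × 2/4 = 201.5
  white: 403 × 1/4 = 100.75
χ² = Σ (O − E)² / E
  red: (98 − 100.75)² / 100.75 = 0.0751
  pink: (209 − 201.5)² / 201.5 = 0.2792
  white: (96 − 100.75)² / 100.75 = 0.2239
χ² = 0.0751 + 0.2792 + 0.2239 = 0.5782 ≈ 0.578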